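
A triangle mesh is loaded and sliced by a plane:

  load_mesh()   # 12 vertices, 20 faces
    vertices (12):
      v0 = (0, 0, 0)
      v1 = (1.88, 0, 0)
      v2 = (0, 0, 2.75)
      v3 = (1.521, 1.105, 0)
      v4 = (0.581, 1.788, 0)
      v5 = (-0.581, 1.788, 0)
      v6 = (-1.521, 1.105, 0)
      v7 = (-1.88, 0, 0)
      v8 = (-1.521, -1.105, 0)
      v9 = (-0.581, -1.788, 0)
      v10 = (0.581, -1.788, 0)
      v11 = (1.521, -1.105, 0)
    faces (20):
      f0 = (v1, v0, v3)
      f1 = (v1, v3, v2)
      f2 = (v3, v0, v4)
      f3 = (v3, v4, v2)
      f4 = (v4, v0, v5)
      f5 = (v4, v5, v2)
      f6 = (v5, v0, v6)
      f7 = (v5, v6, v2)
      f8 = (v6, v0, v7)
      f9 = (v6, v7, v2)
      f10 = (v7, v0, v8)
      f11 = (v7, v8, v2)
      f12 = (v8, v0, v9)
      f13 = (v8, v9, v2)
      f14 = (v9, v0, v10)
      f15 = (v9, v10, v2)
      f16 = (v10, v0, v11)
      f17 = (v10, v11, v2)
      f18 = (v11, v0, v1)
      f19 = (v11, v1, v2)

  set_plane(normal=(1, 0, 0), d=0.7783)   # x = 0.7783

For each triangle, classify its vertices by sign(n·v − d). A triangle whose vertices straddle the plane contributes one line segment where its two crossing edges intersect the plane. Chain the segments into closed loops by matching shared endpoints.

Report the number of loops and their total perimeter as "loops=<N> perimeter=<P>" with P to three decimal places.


Straddling triangles (8 of 20):
  (v1,v0,v3) [+-+] → (0.7783, 0, 0)–(0.7783, 0.565432, 0)  len=0.5654
  (v1,v3,v2) [++-] → (0.7783, 0.565432, 1.34282)–(0.7783, 0, 1.61153)  len=0.6260
  (v3,v0,v4) [+--] → (0.7783, 0.565432, 0)–(0.7783, 1.64464, 0)  len=1.0792
  (v3,v4,v2) [+--] → (0.7783, 1.64464, 0)–(0.7783, 0.565432, 1.34282)  len=1.7227
  (v10,v0,v11) [--+] → (0.7783, -0.565432, 0)–(0.7783, -1.64464, 0)  len=1.0792
  (v10,v11,v2) [-+-] → (0.7783, -1.64464, 0)–(0.7783, -0.565432, 1.34282)  len=1.7227
  (v11,v0,v1) [+-+] → (0.7783, -0.565432, 0)–(0.7783, 0, 0)  len=0.5654
  (v11,v1,v2) [++-] → (0.7783, 0, 1.61153)–(0.7783, -0.565432, 1.34282)  len=0.6260

Chained into 1 loop(s):
  loop 1: 8 segments, perimeter = 7.9868
Total perimeter = 7.987

loops=1 perimeter=7.987


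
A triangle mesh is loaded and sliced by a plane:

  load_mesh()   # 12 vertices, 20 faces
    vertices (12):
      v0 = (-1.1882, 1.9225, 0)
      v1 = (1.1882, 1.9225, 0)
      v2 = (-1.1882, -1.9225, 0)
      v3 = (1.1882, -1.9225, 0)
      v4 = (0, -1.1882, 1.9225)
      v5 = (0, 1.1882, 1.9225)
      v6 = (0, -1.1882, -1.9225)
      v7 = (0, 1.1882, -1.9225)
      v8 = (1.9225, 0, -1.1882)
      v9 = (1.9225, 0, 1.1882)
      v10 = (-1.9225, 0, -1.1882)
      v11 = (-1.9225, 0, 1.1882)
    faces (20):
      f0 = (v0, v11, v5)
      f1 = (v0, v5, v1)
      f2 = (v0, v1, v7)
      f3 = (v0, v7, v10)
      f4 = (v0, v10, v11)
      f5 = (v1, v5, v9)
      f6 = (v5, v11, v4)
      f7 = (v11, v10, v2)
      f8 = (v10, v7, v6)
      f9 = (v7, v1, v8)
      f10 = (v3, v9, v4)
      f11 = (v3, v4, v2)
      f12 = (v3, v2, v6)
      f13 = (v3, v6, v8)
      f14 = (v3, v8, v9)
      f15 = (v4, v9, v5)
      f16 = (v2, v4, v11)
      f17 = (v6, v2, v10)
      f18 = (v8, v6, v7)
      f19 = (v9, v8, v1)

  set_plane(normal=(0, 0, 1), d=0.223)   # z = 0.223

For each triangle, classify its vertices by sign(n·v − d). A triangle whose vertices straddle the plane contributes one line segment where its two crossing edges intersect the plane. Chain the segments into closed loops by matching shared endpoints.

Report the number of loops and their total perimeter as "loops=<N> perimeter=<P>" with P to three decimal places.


loops=1 perimeter=12.448

Straddling triangles (10 of 20):
  (v0,v11,v5) [-++] → (-1.32601, 1.56169, 0.223)–(-1.05037, 1.83733, 0.223)  len=0.3898
  (v0,v5,v1) [-+-] → (-1.05037, 1.83733, 0.223)–(1.05037, 1.83733, 0.223)  len=2.1007
  (v0,v10,v11) [--+] → (-1.9225, 0, 0.223)–(-1.32601, 1.56169, 0.223)  len=1.6717
  (v1,v5,v9) [-++] → (1.05037, 1.83733, 0.223)–(1.32601, 1.56169, 0.223)  len=0.3898
  (v11,v10,v2) [+--] → (-1.9225, 0, 0.223)–(-1.32601, -1.56169, 0.223)  len=1.6717
  (v3,v9,v4) [-++] → (1.32601, -1.56169, 0.223)–(1.05037, -1.83733, 0.223)  len=0.3898
  (v3,v4,v2) [-+-] → (1.05037, -1.83733, 0.223)–(-1.05037, -1.83733, 0.223)  len=2.1007
  (v3,v8,v9) [--+] → (1.9225, 0, 0.223)–(1.32601, -1.56169, 0.223)  len=1.6717
  (v2,v4,v11) [-++] → (-1.05037, -1.83733, 0.223)–(-1.32601, -1.56169, 0.223)  len=0.3898
  (v9,v8,v1) [+--] → (1.9225, 0, 0.223)–(1.32601, 1.56169, 0.223)  len=1.6717

Chained into 1 loop(s):
  loop 1: 10 segments, perimeter = 12.4476
Total perimeter = 12.448


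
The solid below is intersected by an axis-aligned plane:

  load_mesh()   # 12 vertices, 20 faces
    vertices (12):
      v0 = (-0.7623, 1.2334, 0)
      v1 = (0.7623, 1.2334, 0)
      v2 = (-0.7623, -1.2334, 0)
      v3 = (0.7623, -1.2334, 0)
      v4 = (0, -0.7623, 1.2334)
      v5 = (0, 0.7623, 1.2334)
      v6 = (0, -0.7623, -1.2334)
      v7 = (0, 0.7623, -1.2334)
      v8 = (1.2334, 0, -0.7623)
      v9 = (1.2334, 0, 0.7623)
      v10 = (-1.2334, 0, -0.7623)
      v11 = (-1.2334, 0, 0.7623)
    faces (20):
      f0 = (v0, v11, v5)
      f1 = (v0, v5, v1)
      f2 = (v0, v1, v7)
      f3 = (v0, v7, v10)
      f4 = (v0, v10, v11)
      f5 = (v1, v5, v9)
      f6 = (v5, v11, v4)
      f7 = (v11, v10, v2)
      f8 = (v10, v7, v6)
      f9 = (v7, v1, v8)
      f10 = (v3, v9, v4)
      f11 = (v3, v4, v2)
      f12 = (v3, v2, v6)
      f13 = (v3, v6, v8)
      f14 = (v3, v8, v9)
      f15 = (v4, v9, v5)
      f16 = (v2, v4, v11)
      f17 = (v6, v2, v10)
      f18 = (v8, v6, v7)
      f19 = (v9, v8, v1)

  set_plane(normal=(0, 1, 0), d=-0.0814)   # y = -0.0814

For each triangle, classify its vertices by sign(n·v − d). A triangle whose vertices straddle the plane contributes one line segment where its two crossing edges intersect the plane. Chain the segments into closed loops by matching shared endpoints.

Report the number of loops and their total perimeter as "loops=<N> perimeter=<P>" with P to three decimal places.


Straddling triangles (10 of 20):
  (v5,v11,v4) [++-] → (-1.10169, -0.0814, 0.812605)–(0, -0.0814, 1.2334)  len=1.1793
  (v11,v10,v2) [++-] → (-1.20231, -0.0814, -0.711991)–(-1.20231, -0.0814, 0.711991)  len=1.4240
  (v10,v7,v6) [++-] → (0, -0.0814, -1.2334)–(-1.10169, -0.0814, -0.812605)  len=1.1793
  (v3,v9,v4) [-+-] → (1.20231, -0.0814, 0.711991)–(1.10169, -0.0814, 0.812605)  len=0.1423
  (v3,v6,v8) [--+] → (1.10169, -0.0814, -0.812605)–(1.20231, -0.0814, -0.711991)  len=0.1423
  (v3,v8,v9) [-++] → (1.20231, -0.0814, -0.711991)–(1.20231, -0.0814, 0.711991)  len=1.4240
  (v4,v9,v5) [-++] → (1.10169, -0.0814, 0.812605)–(0, -0.0814, 1.2334)  len=1.1793
  (v2,v4,v11) [--+] → (-1.10169, -0.0814, 0.812605)–(-1.20231, -0.0814, 0.711991)  len=0.1423
  (v6,v2,v10) [--+] → (-1.20231, -0.0814, -0.711991)–(-1.10169, -0.0814, -0.812605)  len=0.1423
  (v8,v6,v7) [+-+] → (1.10169, -0.0814, -0.812605)–(0, -0.0814, -1.2334)  len=1.1793

Chained into 1 loop(s):
  loop 1: 10 segments, perimeter = 8.1344
Total perimeter = 8.134

loops=1 perimeter=8.134


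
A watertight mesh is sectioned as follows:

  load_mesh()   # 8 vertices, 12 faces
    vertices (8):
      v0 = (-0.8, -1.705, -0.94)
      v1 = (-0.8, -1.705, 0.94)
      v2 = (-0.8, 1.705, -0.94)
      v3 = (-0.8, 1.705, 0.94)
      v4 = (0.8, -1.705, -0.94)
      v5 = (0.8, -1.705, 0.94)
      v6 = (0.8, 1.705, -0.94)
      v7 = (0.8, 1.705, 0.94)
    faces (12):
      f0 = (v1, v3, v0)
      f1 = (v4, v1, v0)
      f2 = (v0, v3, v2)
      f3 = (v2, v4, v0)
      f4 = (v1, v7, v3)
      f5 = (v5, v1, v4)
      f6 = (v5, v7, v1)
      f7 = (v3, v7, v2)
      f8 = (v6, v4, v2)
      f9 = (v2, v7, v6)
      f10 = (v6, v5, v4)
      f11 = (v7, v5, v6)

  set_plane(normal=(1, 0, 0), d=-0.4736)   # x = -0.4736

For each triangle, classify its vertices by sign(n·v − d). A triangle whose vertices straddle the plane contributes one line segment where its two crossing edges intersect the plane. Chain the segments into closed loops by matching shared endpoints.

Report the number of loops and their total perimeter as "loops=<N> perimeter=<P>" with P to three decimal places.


loops=1 perimeter=10.580

Straddling triangles (8 of 12):
  (v4,v1,v0) [+--] → (-0.4736, -1.705, 0.55648)–(-0.4736, -1.705, -0.94)  len=1.4965
  (v2,v4,v0) [-+-] → (-0.4736, 1.00936, -0.94)–(-0.4736, -1.705, -0.94)  len=2.7144
  (v1,v7,v3) [-+-] → (-0.4736, -1.00936, 0.94)–(-0.4736, 1.705, 0.94)  len=2.7144
  (v5,v1,v4) [+-+] → (-0.4736, -1.705, 0.94)–(-0.4736, -1.705, 0.55648)  len=0.3835
  (v5,v7,v1) [++-] → (-0.4736, -1.00936, 0.94)–(-0.4736, -1.705, 0.94)  len=0.6956
  (v3,v7,v2) [-+-] → (-0.4736, 1.705, 0.94)–(-0.4736, 1.705, -0.55648)  len=1.4965
  (v6,v4,v2) [++-] → (-0.4736, 1.00936, -0.94)–(-0.4736, 1.705, -0.94)  len=0.6956
  (v2,v7,v6) [-++] → (-0.4736, 1.705, -0.55648)–(-0.4736, 1.705, -0.94)  len=0.3835

Chained into 1 loop(s):
  loop 1: 8 segments, perimeter = 10.5800
Total perimeter = 10.580


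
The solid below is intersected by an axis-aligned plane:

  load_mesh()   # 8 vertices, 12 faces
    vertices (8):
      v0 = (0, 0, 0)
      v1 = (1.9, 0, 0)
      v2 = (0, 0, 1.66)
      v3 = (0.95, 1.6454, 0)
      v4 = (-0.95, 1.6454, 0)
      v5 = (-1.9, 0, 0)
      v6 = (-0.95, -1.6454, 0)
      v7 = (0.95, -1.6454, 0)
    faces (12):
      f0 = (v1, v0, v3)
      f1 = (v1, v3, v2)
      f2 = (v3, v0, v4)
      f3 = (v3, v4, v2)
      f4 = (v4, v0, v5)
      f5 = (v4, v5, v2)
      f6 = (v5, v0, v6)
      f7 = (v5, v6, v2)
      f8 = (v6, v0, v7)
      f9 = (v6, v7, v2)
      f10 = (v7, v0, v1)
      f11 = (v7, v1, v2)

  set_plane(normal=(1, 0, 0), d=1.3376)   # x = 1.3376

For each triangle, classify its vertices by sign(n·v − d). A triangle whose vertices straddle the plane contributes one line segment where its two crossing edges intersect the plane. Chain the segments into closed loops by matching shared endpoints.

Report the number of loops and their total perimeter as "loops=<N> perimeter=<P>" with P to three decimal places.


Straddling triangles (4 of 12):
  (v1,v0,v3) [+--] → (1.3376, 0, 0)–(1.3376, 0.974077, 0)  len=0.9741
  (v1,v3,v2) [+--] → (1.3376, 0.974077, 0)–(1.3376, 0, 0.49136)  len=1.0910
  (v7,v0,v1) [--+] → (1.3376, 0, 0)–(1.3376, -0.974077, 0)  len=0.9741
  (v7,v1,v2) [-+-] → (1.3376, -0.974077, 0)–(1.3376, 0, 0.49136)  len=1.0910

Chained into 1 loop(s):
  loop 1: 4 segments, perimeter = 4.1301
Total perimeter = 4.130

loops=1 perimeter=4.130


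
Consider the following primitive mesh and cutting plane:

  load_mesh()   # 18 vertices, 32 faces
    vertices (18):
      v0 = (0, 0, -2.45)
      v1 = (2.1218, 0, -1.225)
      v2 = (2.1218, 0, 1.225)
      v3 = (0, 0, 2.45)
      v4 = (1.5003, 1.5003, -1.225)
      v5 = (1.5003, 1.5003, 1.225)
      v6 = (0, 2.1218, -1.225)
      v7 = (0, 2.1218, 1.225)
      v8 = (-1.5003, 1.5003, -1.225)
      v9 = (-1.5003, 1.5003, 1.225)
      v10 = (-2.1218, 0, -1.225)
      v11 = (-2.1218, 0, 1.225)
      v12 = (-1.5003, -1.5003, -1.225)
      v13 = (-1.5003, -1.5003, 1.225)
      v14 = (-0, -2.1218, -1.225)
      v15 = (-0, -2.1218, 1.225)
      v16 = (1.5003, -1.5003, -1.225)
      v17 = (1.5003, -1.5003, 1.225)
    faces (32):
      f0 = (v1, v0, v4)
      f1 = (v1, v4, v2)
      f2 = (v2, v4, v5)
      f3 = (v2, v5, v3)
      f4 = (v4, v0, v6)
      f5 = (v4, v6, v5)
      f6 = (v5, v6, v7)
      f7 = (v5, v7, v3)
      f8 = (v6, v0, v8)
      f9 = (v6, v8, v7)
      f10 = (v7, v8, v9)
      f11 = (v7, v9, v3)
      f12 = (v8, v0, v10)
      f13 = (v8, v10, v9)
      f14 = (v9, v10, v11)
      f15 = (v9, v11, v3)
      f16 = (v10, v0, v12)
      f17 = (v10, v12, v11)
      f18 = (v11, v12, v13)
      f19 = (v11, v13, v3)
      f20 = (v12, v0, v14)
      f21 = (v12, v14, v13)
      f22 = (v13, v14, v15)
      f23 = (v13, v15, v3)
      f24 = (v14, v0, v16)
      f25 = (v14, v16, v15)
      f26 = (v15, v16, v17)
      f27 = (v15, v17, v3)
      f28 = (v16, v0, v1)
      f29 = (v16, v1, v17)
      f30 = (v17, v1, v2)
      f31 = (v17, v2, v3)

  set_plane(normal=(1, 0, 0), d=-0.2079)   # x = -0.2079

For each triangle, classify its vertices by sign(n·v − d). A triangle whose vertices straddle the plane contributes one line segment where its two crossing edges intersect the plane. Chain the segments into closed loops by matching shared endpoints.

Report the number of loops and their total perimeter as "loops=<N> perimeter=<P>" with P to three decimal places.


Straddling triangles (12 of 32):
  (v6,v0,v8) [++-] → (-0.2079, 0.2079, -2.28025)–(-0.2079, 2.03568, -1.225)  len=2.1105
  (v6,v8,v7) [+-+] → (-0.2079, 2.03568, -1.225)–(-0.2079, 2.03568, 0.885498)  len=2.1105
  (v7,v8,v9) [+--] → (-0.2079, 2.03568, 0.885498)–(-0.2079, 2.03568, 1.225)  len=0.3395
  (v7,v9,v3) [+-+] → (-0.2079, 2.03568, 1.225)–(-0.2079, 0.2079, 2.28025)  len=2.1105
  (v8,v0,v10) [-+-] → (-0.2079, 0.2079, -2.28025)–(-0.2079, 0, -2.32997)  len=0.2138
  (v9,v11,v3) [--+] → (-0.2079, 0, 2.32997)–(-0.2079, 0.2079, 2.28025)  len=0.2138
  (v10,v0,v12) [-+-] → (-0.2079, 0, -2.32997)–(-0.2079, -0.2079, -2.28025)  len=0.2138
  (v11,v13,v3) [--+] → (-0.2079, -0.2079, 2.28025)–(-0.2079, 0, 2.32997)  len=0.2138
  (v12,v0,v14) [-++] → (-0.2079, -0.2079, -2.28025)–(-0.2079, -2.03568, -1.225)  len=2.1105
  (v12,v14,v13) [-+-] → (-0.2079, -2.03568, -1.225)–(-0.2079, -2.03568, -0.885498)  len=0.3395
  (v13,v14,v15) [-++] → (-0.2079, -2.03568, -0.885498)–(-0.2079, -2.03568, 1.225)  len=2.1105
  (v13,v15,v3) [-++] → (-0.2079, -2.03568, 1.225)–(-0.2079, -0.2079, 2.28025)  len=2.1105

Chained into 1 loop(s):
  loop 1: 12 segments, perimeter = 14.1972
Total perimeter = 14.197

loops=1 perimeter=14.197


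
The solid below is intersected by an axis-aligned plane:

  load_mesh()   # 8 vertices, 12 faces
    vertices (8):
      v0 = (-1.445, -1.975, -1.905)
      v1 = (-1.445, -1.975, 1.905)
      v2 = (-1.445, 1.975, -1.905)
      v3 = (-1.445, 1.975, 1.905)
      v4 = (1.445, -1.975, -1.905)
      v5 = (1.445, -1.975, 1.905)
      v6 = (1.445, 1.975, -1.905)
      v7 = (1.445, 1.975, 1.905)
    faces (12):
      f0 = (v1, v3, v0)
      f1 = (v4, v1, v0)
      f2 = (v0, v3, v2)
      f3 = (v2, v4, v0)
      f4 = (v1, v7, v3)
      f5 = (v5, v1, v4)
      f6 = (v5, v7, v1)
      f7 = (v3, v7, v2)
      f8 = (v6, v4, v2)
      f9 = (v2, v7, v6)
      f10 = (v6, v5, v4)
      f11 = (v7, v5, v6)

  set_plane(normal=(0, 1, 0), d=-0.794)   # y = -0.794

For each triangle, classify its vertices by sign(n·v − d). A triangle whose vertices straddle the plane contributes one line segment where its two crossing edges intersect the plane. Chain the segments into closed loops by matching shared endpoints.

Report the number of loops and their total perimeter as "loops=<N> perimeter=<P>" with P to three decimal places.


loops=1 perimeter=13.400

Straddling triangles (8 of 12):
  (v1,v3,v0) [-+-] → (-1.445, -0.794, 1.905)–(-1.445, -0.794, -0.765858)  len=2.6709
  (v0,v3,v2) [-++] → (-1.445, -0.794, -0.765858)–(-1.445, -0.794, -1.905)  len=1.1391
  (v2,v4,v0) [+--] → (0.580927, -0.794, -1.905)–(-1.445, -0.794, -1.905)  len=2.0259
  (v1,v7,v3) [-++] → (-0.580927, -0.794, 1.905)–(-1.445, -0.794, 1.905)  len=0.8641
  (v5,v7,v1) [-+-] → (1.445, -0.794, 1.905)–(-0.580927, -0.794, 1.905)  len=2.0259
  (v6,v4,v2) [+-+] → (1.445, -0.794, -1.905)–(0.580927, -0.794, -1.905)  len=0.8641
  (v6,v5,v4) [+--] → (1.445, -0.794, 0.765858)–(1.445, -0.794, -1.905)  len=2.6709
  (v7,v5,v6) [+-+] → (1.445, -0.794, 1.905)–(1.445, -0.794, 0.765858)  len=1.1391

Chained into 1 loop(s):
  loop 1: 8 segments, perimeter = 13.4000
Total perimeter = 13.400


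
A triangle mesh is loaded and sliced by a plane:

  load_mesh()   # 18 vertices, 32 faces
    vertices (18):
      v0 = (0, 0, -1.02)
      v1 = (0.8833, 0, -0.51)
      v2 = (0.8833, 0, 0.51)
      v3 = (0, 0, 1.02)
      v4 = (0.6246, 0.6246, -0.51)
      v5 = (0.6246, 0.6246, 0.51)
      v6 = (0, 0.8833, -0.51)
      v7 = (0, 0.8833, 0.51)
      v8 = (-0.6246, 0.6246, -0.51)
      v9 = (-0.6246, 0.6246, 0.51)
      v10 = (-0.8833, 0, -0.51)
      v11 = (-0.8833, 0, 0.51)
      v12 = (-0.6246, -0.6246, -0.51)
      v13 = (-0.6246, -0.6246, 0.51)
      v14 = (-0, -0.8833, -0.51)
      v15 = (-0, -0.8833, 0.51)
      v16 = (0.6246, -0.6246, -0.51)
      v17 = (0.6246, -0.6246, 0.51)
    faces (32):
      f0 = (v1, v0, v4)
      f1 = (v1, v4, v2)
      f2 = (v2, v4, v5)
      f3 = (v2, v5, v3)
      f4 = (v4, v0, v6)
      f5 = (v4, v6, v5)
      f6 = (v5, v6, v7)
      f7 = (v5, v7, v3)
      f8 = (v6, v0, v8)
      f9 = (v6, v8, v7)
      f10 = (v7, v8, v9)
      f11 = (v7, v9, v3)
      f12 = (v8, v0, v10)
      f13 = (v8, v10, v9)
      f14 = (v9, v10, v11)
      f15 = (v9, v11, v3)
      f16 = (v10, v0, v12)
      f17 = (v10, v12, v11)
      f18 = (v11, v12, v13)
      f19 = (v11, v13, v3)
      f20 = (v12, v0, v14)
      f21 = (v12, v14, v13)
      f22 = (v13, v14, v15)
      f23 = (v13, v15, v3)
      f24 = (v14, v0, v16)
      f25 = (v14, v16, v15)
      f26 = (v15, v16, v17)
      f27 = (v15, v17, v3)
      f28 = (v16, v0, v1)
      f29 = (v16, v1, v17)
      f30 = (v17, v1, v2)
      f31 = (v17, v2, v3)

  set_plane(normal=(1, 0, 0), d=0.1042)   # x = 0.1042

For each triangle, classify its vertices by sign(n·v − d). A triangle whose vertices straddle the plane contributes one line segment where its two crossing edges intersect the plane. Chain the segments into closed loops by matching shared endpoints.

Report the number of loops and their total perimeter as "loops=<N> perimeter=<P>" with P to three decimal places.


Straddling triangles (12 of 32):
  (v1,v0,v4) [+-+] → (0.1042, 0, -0.959837)–(0.1042, 0.1042, -0.934918)  len=0.1071
  (v2,v5,v3) [++-] → (0.1042, 0.1042, 0.934918)–(0.1042, 0, 0.959837)  len=0.1071
  (v4,v0,v6) [+--] → (0.1042, 0.1042, -0.934918)–(0.1042, 0.840142, -0.51)  len=0.8498
  (v4,v6,v5) [+-+] → (0.1042, 0.840142, -0.51)–(0.1042, 0.840142, -0.339837)  len=0.1702
  (v5,v6,v7) [+--] → (0.1042, 0.840142, -0.339837)–(0.1042, 0.840142, 0.51)  len=0.8498
  (v5,v7,v3) [+--] → (0.1042, 0.840142, 0.51)–(0.1042, 0.1042, 0.934918)  len=0.8498
  (v14,v0,v16) [--+] → (0.1042, -0.1042, -0.934918)–(0.1042, -0.840142, -0.51)  len=0.8498
  (v14,v16,v15) [-+-] → (0.1042, -0.840142, -0.51)–(0.1042, -0.840142, 0.339837)  len=0.8498
  (v15,v16,v17) [-++] → (0.1042, -0.840142, 0.339837)–(0.1042, -0.840142, 0.51)  len=0.1702
  (v15,v17,v3) [-+-] → (0.1042, -0.840142, 0.51)–(0.1042, -0.1042, 0.934918)  len=0.8498
  (v16,v0,v1) [+-+] → (0.1042, -0.1042, -0.934918)–(0.1042, 0, -0.959837)  len=0.1071
  (v17,v2,v3) [++-] → (0.1042, 0, 0.959837)–(0.1042, -0.1042, 0.934918)  len=0.1071

Chained into 1 loop(s):
  loop 1: 12 segments, perimeter = 5.8678
Total perimeter = 5.868

loops=1 perimeter=5.868


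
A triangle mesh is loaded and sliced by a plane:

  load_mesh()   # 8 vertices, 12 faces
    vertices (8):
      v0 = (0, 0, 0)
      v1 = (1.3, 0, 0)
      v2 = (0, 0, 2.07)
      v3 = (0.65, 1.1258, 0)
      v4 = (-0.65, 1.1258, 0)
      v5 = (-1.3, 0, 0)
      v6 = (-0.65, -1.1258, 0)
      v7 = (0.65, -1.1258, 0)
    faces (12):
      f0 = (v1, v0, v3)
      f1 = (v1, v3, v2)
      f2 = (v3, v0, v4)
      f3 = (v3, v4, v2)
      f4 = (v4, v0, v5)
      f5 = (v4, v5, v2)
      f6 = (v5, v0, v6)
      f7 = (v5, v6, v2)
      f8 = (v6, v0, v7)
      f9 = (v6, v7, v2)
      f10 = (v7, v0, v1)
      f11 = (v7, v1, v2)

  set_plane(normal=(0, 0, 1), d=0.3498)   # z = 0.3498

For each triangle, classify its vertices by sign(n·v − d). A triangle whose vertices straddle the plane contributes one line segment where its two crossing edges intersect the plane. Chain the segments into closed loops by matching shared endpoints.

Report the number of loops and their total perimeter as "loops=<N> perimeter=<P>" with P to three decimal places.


Straddling triangles (6 of 12):
  (v1,v3,v2) [--+] → (0.540159, 0.935556, 0.3498)–(1.08032, 0, 0.3498)  len=1.0803
  (v3,v4,v2) [--+] → (-0.540159, 0.935556, 0.3498)–(0.540159, 0.935556, 0.3498)  len=1.0803
  (v4,v5,v2) [--+] → (-1.08032, 0, 0.3498)–(-0.540159, 0.935556, 0.3498)  len=1.0803
  (v5,v6,v2) [--+] → (-0.540159, -0.935556, 0.3498)–(-1.08032, 0, 0.3498)  len=1.0803
  (v6,v7,v2) [--+] → (0.540159, -0.935556, 0.3498)–(-0.540159, -0.935556, 0.3498)  len=1.0803
  (v7,v1,v2) [--+] → (1.08032, 0, 0.3498)–(0.540159, -0.935556, 0.3498)  len=1.0803

Chained into 1 loop(s):
  loop 1: 6 segments, perimeter = 6.4818
Total perimeter = 6.482

loops=1 perimeter=6.482


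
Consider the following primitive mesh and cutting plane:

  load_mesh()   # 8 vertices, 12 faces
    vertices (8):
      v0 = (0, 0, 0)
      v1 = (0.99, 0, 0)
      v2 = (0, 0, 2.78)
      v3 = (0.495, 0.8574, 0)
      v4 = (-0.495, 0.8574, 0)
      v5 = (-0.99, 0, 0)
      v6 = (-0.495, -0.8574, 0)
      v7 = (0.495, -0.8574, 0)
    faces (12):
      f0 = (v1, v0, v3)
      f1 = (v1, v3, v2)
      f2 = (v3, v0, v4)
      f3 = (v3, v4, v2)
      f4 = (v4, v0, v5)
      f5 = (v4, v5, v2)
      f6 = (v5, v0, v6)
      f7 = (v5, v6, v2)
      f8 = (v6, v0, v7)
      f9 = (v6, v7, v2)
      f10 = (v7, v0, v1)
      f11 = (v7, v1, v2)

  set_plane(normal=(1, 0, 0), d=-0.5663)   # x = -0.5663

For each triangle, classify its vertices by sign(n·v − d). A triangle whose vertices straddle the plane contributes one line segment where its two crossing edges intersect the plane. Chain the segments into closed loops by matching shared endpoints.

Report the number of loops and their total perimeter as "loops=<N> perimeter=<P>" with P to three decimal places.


loops=1 perimeter=4.264

Straddling triangles (4 of 12):
  (v4,v0,v5) [++-] → (-0.5663, 0, 0)–(-0.5663, 0.7339, 0)  len=0.7339
  (v4,v5,v2) [+-+] → (-0.5663, 0.7339, 0)–(-0.5663, 0, 1.18978)  len=1.3979
  (v5,v0,v6) [-++] → (-0.5663, 0, 0)–(-0.5663, -0.7339, 0)  len=0.7339
  (v5,v6,v2) [-++] → (-0.5663, -0.7339, 0)–(-0.5663, 0, 1.18978)  len=1.3979

Chained into 1 loop(s):
  loop 1: 4 segments, perimeter = 4.2636
Total perimeter = 4.264


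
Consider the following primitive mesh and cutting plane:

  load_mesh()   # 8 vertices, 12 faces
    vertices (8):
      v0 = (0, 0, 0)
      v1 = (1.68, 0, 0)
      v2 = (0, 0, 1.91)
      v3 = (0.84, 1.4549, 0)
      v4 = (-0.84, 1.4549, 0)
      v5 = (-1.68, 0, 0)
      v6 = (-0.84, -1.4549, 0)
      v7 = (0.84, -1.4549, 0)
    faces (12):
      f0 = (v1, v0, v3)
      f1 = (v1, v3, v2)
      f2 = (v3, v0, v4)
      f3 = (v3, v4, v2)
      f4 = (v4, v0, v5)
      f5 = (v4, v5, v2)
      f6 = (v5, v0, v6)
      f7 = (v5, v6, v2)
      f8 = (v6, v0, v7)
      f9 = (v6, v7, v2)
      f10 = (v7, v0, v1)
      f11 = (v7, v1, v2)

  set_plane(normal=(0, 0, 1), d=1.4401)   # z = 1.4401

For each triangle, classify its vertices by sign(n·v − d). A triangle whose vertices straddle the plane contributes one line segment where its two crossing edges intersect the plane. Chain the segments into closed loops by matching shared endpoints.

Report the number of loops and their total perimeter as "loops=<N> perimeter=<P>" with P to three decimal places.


loops=1 perimeter=2.480

Straddling triangles (6 of 12):
  (v1,v3,v2) [--+] → (0.206658, 0.357936, 1.4401)–(0.413315, 0, 1.4401)  len=0.4133
  (v3,v4,v2) [--+] → (-0.206658, 0.357936, 1.4401)–(0.206658, 0.357936, 1.4401)  len=0.4133
  (v4,v5,v2) [--+] → (-0.413315, 0, 1.4401)–(-0.206658, 0.357936, 1.4401)  len=0.4133
  (v5,v6,v2) [--+] → (-0.206658, -0.357936, 1.4401)–(-0.413315, 0, 1.4401)  len=0.4133
  (v6,v7,v2) [--+] → (0.206658, -0.357936, 1.4401)–(-0.206658, -0.357936, 1.4401)  len=0.4133
  (v7,v1,v2) [--+] → (0.413315, 0, 1.4401)–(0.206658, -0.357936, 1.4401)  len=0.4133

Chained into 1 loop(s):
  loop 1: 6 segments, perimeter = 2.4799
Total perimeter = 2.480


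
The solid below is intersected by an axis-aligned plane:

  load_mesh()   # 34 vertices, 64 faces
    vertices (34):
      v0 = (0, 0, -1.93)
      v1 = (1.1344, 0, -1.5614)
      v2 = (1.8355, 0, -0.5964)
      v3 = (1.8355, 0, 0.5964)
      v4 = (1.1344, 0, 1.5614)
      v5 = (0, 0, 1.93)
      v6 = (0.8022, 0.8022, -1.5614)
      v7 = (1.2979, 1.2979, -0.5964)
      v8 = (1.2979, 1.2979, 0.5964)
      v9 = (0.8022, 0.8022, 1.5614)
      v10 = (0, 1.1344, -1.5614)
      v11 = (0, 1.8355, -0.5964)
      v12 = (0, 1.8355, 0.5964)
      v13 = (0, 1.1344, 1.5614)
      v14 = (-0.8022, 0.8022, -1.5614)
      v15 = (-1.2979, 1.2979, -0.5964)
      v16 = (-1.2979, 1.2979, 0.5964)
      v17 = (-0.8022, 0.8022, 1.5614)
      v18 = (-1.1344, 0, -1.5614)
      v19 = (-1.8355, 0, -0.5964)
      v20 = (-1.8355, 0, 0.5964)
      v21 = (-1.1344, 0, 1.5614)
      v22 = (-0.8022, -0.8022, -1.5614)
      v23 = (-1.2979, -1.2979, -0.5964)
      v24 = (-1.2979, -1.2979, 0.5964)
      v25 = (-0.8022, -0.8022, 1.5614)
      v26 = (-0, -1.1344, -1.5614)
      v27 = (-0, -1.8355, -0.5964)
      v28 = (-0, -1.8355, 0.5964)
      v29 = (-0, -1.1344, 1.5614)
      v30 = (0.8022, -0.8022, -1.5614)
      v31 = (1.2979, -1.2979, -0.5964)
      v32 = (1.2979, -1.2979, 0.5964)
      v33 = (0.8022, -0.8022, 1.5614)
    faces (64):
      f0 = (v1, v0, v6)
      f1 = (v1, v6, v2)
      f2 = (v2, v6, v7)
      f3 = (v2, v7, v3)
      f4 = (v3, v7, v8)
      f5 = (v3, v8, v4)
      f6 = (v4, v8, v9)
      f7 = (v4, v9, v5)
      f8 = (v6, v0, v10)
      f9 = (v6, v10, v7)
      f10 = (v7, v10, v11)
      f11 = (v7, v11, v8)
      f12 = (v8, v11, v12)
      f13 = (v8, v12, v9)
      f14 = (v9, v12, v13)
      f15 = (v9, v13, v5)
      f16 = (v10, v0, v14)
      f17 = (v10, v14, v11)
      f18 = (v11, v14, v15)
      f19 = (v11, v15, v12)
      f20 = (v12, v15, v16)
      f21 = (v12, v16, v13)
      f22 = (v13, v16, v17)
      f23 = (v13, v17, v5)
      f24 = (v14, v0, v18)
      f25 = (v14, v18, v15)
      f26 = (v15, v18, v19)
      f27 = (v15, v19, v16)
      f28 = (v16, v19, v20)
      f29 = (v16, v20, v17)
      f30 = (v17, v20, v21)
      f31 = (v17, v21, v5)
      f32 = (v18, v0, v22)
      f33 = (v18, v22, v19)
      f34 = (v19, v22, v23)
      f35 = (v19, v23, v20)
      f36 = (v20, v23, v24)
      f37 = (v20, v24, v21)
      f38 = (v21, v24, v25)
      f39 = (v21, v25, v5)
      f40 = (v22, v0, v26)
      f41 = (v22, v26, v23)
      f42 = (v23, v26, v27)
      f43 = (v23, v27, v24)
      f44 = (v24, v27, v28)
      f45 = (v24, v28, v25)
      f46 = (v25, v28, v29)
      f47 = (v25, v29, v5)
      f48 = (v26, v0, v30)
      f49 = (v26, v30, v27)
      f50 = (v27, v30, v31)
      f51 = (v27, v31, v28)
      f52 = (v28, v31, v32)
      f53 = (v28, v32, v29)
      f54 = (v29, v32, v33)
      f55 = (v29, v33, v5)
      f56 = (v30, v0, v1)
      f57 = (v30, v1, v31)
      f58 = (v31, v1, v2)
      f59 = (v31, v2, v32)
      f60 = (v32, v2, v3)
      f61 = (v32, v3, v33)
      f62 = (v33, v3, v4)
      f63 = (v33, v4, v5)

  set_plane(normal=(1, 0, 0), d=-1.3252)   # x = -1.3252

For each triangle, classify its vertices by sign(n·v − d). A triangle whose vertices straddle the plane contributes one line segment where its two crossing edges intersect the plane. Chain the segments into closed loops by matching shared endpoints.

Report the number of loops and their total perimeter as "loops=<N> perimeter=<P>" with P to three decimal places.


loops=1 perimeter=8.058

Straddling triangles (10 of 64):
  (v15,v18,v19) [++-] → (-1.3252, 0, -1.29878)–(-1.3252, 1.23199, -0.5964)  len=1.4181
  (v15,v19,v16) [+-+] → (-1.3252, 1.23199, -0.5964)–(-1.3252, 1.23199, 0.535828)  len=1.1322
  (v16,v19,v20) [+--] → (-1.3252, 1.23199, 0.535828)–(-1.3252, 1.23199, 0.5964)  len=0.0606
  (v16,v20,v17) [+-+] → (-1.3252, 1.23199, 0.5964)–(-1.3252, 0.39617, 1.07297)  len=0.9621
  (v17,v20,v21) [+-+] → (-1.3252, 0.39617, 1.07297)–(-1.3252, 0, 1.29878)  len=0.4560
  (v18,v22,v19) [++-] → (-1.3252, -0.39617, -1.07297)–(-1.3252, 0, -1.29878)  len=0.4560
  (v19,v22,v23) [-++] → (-1.3252, -0.39617, -1.07297)–(-1.3252, -1.23199, -0.5964)  len=0.9621
  (v19,v23,v20) [-+-] → (-1.3252, -1.23199, -0.5964)–(-1.3252, -1.23199, -0.535828)  len=0.0606
  (v20,v23,v24) [-++] → (-1.3252, -1.23199, -0.535828)–(-1.3252, -1.23199, 0.5964)  len=1.1322
  (v20,v24,v21) [-++] → (-1.3252, -1.23199, 0.5964)–(-1.3252, 0, 1.29878)  len=1.4181

Chained into 1 loop(s):
  loop 1: 10 segments, perimeter = 8.0582
Total perimeter = 8.058


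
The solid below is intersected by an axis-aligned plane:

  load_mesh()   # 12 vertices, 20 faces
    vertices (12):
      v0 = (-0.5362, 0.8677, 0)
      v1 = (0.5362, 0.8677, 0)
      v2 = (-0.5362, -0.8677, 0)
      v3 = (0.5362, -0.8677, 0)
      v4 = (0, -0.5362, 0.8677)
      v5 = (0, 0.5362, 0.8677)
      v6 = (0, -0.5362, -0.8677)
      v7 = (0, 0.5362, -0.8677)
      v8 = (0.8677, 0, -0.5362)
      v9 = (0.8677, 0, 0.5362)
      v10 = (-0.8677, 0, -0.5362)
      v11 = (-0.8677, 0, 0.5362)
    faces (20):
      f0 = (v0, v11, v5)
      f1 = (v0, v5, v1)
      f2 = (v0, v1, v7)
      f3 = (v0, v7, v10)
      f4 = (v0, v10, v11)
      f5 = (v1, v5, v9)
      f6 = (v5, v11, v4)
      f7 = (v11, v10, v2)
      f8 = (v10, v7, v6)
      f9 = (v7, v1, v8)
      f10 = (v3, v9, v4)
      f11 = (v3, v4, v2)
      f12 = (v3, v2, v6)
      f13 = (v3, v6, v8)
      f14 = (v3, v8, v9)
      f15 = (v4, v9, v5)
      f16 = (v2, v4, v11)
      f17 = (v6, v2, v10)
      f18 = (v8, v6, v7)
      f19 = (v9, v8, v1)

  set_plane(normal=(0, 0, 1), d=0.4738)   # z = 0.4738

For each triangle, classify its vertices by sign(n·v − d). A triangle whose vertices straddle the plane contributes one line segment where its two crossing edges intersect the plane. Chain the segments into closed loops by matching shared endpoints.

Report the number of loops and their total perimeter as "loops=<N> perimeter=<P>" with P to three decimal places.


Straddling triangles (10 of 20):
  (v0,v11,v5) [-++] → (-0.829122, 0.100978, 0.4738)–(-0.243413, 0.686687, 0.4738)  len=0.8283
  (v0,v5,v1) [-+-] → (-0.243413, 0.686687, 0.4738)–(0.243413, 0.686687, 0.4738)  len=0.4868
  (v0,v10,v11) [--+] → (-0.8677, 0, 0.4738)–(-0.829122, 0.100978, 0.4738)  len=0.1081
  (v1,v5,v9) [-++] → (0.243413, 0.686687, 0.4738)–(0.829122, 0.100978, 0.4738)  len=0.8283
  (v11,v10,v2) [+--] → (-0.8677, 0, 0.4738)–(-0.829122, -0.100978, 0.4738)  len=0.1081
  (v3,v9,v4) [-++] → (0.829122, -0.100978, 0.4738)–(0.243413, -0.686687, 0.4738)  len=0.8283
  (v3,v4,v2) [-+-] → (0.243413, -0.686687, 0.4738)–(-0.243413, -0.686687, 0.4738)  len=0.4868
  (v3,v8,v9) [--+] → (0.8677, 0, 0.4738)–(0.829122, -0.100978, 0.4738)  len=0.1081
  (v2,v4,v11) [-++] → (-0.243413, -0.686687, 0.4738)–(-0.829122, -0.100978, 0.4738)  len=0.8283
  (v9,v8,v1) [+--] → (0.8677, 0, 0.4738)–(0.829122, 0.100978, 0.4738)  len=0.1081

Chained into 1 loop(s):
  loop 1: 10 segments, perimeter = 4.7193
Total perimeter = 4.719

loops=1 perimeter=4.719


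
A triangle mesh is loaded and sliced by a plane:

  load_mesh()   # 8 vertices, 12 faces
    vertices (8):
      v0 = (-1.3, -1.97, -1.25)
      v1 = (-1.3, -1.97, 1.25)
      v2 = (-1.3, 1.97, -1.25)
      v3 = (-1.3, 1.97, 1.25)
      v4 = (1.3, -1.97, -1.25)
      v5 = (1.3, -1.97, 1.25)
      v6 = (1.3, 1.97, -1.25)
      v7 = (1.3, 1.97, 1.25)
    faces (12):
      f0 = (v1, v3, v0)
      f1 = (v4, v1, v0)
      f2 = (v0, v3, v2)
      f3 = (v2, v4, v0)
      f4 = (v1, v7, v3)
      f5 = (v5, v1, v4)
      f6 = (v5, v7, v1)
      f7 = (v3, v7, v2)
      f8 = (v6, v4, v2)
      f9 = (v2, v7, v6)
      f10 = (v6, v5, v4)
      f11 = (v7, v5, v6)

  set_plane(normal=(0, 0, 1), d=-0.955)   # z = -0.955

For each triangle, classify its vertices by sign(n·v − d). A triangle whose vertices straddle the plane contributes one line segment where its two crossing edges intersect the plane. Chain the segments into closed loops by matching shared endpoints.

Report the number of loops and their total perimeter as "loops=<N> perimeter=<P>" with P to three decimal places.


loops=1 perimeter=13.080

Straddling triangles (8 of 12):
  (v1,v3,v0) [++-] → (-1.3, -1.50508, -0.955)–(-1.3, -1.97, -0.955)  len=0.4649
  (v4,v1,v0) [-+-] → (0.9932, -1.97, -0.955)–(-1.3, -1.97, -0.955)  len=2.2932
  (v0,v3,v2) [-+-] → (-1.3, -1.50508, -0.955)–(-1.3, 1.97, -0.955)  len=3.4751
  (v5,v1,v4) [++-] → (0.9932, -1.97, -0.955)–(1.3, -1.97, -0.955)  len=0.3068
  (v3,v7,v2) [++-] → (-0.9932, 1.97, -0.955)–(-1.3, 1.97, -0.955)  len=0.3068
  (v2,v7,v6) [-+-] → (-0.9932, 1.97, -0.955)–(1.3, 1.97, -0.955)  len=2.2932
  (v6,v5,v4) [-+-] → (1.3, 1.50508, -0.955)–(1.3, -1.97, -0.955)  len=3.4751
  (v7,v5,v6) [++-] → (1.3, 1.50508, -0.955)–(1.3, 1.97, -0.955)  len=0.4649

Chained into 1 loop(s):
  loop 1: 8 segments, perimeter = 13.0800
Total perimeter = 13.080


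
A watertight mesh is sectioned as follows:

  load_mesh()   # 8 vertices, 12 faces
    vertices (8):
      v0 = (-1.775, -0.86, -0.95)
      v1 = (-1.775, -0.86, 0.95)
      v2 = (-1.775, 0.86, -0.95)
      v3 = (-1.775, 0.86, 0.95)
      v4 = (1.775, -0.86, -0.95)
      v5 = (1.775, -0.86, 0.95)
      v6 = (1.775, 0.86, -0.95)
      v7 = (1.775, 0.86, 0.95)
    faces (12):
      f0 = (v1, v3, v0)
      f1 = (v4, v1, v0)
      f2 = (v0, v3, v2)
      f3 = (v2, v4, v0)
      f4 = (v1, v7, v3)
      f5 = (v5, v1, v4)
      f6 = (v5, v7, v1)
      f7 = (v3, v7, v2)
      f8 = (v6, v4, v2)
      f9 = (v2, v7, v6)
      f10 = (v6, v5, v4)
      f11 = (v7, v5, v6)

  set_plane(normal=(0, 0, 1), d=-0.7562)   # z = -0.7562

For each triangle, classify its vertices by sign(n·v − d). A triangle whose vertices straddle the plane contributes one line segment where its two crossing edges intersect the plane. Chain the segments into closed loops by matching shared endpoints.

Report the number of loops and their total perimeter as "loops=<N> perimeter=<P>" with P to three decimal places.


loops=1 perimeter=10.540

Straddling triangles (8 of 12):
  (v1,v3,v0) [++-] → (-1.775, -0.68456, -0.7562)–(-1.775, -0.86, -0.7562)  len=0.1754
  (v4,v1,v0) [-+-] → (1.4129, -0.86, -0.7562)–(-1.775, -0.86, -0.7562)  len=3.1879
  (v0,v3,v2) [-+-] → (-1.775, -0.68456, -0.7562)–(-1.775, 0.86, -0.7562)  len=1.5446
  (v5,v1,v4) [++-] → (1.4129, -0.86, -0.7562)–(1.775, -0.86, -0.7562)  len=0.3621
  (v3,v7,v2) [++-] → (-1.4129, 0.86, -0.7562)–(-1.775, 0.86, -0.7562)  len=0.3621
  (v2,v7,v6) [-+-] → (-1.4129, 0.86, -0.7562)–(1.775, 0.86, -0.7562)  len=3.1879
  (v6,v5,v4) [-+-] → (1.775, 0.68456, -0.7562)–(1.775, -0.86, -0.7562)  len=1.5446
  (v7,v5,v6) [++-] → (1.775, 0.68456, -0.7562)–(1.775, 0.86, -0.7562)  len=0.1754

Chained into 1 loop(s):
  loop 1: 8 segments, perimeter = 10.5400
Total perimeter = 10.540


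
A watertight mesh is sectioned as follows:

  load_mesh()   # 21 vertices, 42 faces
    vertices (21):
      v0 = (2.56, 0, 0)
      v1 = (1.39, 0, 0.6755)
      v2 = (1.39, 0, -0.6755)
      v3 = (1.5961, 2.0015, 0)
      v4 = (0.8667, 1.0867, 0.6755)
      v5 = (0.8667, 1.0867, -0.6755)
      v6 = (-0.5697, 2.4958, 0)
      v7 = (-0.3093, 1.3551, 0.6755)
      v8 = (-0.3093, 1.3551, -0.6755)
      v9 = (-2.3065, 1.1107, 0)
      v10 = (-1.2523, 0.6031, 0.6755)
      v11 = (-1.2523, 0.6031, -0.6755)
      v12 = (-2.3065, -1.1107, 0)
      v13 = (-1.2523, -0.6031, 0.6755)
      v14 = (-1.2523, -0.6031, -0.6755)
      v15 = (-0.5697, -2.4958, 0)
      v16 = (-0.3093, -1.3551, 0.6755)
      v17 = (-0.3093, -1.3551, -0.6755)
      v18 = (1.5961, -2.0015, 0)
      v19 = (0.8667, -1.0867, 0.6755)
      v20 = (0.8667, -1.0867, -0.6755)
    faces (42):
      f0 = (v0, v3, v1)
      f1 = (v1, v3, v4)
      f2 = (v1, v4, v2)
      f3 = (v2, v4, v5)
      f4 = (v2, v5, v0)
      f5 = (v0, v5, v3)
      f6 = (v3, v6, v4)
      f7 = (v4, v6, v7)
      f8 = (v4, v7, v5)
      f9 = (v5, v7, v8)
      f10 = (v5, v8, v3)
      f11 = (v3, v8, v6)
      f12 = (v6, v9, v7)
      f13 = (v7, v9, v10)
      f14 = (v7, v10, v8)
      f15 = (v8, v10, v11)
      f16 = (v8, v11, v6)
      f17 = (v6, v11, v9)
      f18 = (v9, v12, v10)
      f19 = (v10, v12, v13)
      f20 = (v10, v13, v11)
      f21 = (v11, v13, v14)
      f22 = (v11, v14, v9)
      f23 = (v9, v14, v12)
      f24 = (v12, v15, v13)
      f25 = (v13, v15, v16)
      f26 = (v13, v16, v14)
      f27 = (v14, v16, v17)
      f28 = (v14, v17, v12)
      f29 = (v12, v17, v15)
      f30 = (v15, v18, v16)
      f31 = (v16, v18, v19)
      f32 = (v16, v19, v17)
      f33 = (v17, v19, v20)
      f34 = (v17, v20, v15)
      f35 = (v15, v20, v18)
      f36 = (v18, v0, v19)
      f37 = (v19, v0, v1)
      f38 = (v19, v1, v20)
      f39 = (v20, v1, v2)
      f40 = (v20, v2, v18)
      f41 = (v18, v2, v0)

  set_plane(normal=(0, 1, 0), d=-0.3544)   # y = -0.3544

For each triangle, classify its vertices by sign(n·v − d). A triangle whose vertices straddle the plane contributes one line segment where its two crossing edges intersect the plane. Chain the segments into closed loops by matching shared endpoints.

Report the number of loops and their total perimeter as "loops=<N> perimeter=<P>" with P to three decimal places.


loops=2 perimeter=7.908

Straddling triangles (12 of 42):
  (v9,v12,v10) [+-+] → (-2.3065, -0.3544, 0)–(-1.84128, -0.3544, 0.298098)  len=0.5525
  (v10,v12,v13) [+--] → (-1.84128, -0.3544, 0.298098)–(-1.2523, -0.3544, 0.6755)  len=0.6995
  (v10,v13,v11) [+-+] → (-1.2523, -0.3544, 0.6755)–(-1.2523, -0.3544, 0.396944)  len=0.2786
  (v11,v13,v14) [+--] → (-1.2523, -0.3544, 0.396944)–(-1.2523, -0.3544, -0.6755)  len=1.0724
  (v11,v14,v9) [+-+] → (-1.2523, -0.3544, -0.6755)–(-1.40528, -0.3544, -0.577474)  len=0.1817
  (v9,v14,v12) [+--] → (-1.40528, -0.3544, -0.577474)–(-2.3065, -0.3544, 0)  len=1.0704
  (v18,v0,v19) [-+-] → (2.38932, -0.3544, 0)–(2.00777, -0.3544, 0.220297)  len=0.4406
  (v19,v0,v1) [-++] → (2.00777, -0.3544, 0.220297)–(1.21934, -0.3544, 0.6755)  len=0.9104
  (v19,v1,v20) [-+-] → (1.21934, -0.3544, 0.6755)–(1.21934, -0.3544, 0.234905)  len=0.4406
  (v20,v1,v2) [-++] → (1.21934, -0.3544, 0.234905)–(1.21934, -0.3544, -0.6755)  len=0.9104
  (v20,v2,v18) [-+-] → (1.21934, -0.3544, -0.6755)–(1.42649, -0.3544, -0.555891)  len=0.2392
  (v18,v2,v0) [-++] → (1.42649, -0.3544, -0.555891)–(2.38932, -0.3544, 0)  len=1.1118

Chained into 2 loop(s):
  loop 1: 6 segments, perimeter = 3.8551
  loop 2: 6 segments, perimeter = 4.0530
Total perimeter = 7.908


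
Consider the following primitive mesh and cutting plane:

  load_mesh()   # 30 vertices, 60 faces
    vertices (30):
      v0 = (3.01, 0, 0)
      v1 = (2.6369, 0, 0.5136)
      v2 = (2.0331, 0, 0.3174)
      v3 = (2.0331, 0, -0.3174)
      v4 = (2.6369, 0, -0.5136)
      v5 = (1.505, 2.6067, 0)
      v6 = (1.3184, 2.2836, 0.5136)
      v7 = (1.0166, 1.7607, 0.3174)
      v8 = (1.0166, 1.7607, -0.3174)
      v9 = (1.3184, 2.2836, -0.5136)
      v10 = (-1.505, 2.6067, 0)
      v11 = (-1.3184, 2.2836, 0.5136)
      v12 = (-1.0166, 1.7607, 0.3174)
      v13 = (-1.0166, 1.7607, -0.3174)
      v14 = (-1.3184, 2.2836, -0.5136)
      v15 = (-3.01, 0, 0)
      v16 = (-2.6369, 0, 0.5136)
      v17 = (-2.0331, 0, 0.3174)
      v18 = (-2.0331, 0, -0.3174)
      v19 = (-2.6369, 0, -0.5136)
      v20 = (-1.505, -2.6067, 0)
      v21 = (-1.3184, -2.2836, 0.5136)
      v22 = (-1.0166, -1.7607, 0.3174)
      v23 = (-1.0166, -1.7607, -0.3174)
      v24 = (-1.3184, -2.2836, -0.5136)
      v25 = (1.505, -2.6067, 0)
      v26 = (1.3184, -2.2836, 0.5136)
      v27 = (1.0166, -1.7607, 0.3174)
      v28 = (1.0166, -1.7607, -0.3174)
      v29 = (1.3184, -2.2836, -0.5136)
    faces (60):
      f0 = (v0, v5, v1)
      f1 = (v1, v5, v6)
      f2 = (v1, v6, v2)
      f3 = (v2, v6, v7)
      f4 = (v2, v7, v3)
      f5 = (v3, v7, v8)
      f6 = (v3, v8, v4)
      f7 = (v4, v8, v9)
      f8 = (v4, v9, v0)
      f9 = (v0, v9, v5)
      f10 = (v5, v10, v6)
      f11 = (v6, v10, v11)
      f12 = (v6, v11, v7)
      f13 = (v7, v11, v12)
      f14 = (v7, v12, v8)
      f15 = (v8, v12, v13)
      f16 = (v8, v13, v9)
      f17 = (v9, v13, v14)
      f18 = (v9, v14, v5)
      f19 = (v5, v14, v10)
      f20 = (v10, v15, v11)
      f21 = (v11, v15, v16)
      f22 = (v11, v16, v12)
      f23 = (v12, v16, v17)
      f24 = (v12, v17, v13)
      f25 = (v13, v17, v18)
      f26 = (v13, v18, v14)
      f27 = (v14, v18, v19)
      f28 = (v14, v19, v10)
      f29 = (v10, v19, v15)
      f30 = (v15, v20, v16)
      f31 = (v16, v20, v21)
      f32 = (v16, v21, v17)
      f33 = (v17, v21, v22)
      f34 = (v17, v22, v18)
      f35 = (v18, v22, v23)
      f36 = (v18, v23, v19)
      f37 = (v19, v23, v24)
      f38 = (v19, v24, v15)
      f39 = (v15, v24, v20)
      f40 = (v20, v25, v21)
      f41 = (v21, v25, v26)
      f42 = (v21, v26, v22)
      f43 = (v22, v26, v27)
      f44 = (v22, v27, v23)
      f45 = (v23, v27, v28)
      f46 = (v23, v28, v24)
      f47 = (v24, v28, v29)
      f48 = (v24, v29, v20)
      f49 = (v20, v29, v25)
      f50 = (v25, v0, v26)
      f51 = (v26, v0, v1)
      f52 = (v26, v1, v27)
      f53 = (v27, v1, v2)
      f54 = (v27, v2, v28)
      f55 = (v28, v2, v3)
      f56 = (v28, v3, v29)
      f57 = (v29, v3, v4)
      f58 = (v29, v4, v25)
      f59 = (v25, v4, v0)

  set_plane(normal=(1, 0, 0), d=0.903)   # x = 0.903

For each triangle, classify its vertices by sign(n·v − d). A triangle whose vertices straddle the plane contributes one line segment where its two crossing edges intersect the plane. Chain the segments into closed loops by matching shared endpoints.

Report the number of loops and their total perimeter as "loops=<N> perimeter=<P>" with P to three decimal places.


loops=2 perimeter=5.931

Straddling triangles (20 of 60):
  (v5,v10,v6) [+-+] → (0.903, 2.6067, 0)–(0.903, 2.33114, 0.438035)  len=0.5175
  (v6,v10,v11) [+--] → (0.903, 2.33114, 0.438035)–(0.903, 2.2836, 0.5136)  len=0.0893
  (v6,v11,v7) [+-+] → (0.903, 2.2836, 0.5136)–(0.903, 1.78614, 0.326945)  len=0.5313
  (v7,v11,v12) [+--] → (0.903, 1.78614, 0.326945)–(0.903, 1.7607, 0.3174)  len=0.0272
  (v7,v12,v8) [+-+] → (0.903, 1.7607, 0.3174)–(0.903, 1.7607, -0.281932)  len=0.5993
  (v8,v12,v13) [+--] → (0.903, 1.7607, -0.281932)–(0.903, 1.7607, -0.3174)  len=0.0355
  (v8,v13,v9) [+-+] → (0.903, 1.7607, -0.3174)–(0.903, 2.19058, -0.478696)  len=0.4591
  (v9,v13,v14) [+--] → (0.903, 2.19058, -0.478696)–(0.903, 2.2836, -0.5136)  len=0.0994
  (v9,v14,v5) [+-+] → (0.903, 2.2836, -0.5136)–(0.903, 2.53781, -0.109509)  len=0.4774
  (v5,v14,v10) [+--] → (0.903, 2.53781, -0.109509)–(0.903, 2.6067, 0)  len=0.1294
  (v20,v25,v21) [-+-] → (0.903, -2.6067, 0)–(0.903, -2.53781, 0.109509)  len=0.1294
  (v21,v25,v26) [-++] → (0.903, -2.53781, 0.109509)–(0.903, -2.2836, 0.5136)  len=0.4774
  (v21,v26,v22) [-+-] → (0.903, -2.2836, 0.5136)–(0.903, -2.19058, 0.478696)  len=0.0994
  (v22,v26,v27) [-++] → (0.903, -2.19058, 0.478696)–(0.903, -1.7607, 0.3174)  len=0.4591
  (v22,v27,v23) [-+-] → (0.903, -1.7607, 0.3174)–(0.903, -1.7607, 0.281932)  len=0.0355
  (v23,v27,v28) [-++] → (0.903, -1.7607, 0.281932)–(0.903, -1.7607, -0.3174)  len=0.5993
  (v23,v28,v24) [-+-] → (0.903, -1.7607, -0.3174)–(0.903, -1.78614, -0.326945)  len=0.0272
  (v24,v28,v29) [-++] → (0.903, -1.78614, -0.326945)–(0.903, -2.2836, -0.5136)  len=0.5313
  (v24,v29,v20) [-+-] → (0.903, -2.2836, -0.5136)–(0.903, -2.33114, -0.438035)  len=0.0893
  (v20,v29,v25) [-++] → (0.903, -2.33114, -0.438035)–(0.903, -2.6067, 0)  len=0.5175

Chained into 2 loop(s):
  loop 1: 10 segments, perimeter = 2.9653
  loop 2: 10 segments, perimeter = 2.9653
Total perimeter = 5.931
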